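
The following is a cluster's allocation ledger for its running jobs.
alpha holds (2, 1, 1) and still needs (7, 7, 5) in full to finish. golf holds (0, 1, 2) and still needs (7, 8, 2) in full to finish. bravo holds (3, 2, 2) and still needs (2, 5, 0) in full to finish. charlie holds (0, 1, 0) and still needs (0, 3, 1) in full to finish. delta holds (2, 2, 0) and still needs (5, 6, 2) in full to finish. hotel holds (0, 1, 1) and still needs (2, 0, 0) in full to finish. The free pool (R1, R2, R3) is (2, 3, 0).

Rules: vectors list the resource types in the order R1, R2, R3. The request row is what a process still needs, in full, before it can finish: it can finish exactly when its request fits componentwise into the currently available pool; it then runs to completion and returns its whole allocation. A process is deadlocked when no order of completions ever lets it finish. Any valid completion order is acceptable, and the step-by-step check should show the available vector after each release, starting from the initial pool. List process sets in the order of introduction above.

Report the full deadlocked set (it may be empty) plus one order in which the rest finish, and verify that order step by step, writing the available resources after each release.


The deadlocked set is empty.
Key observation: hotel leads a chain of completions in which each release enables another process.
The rest can finish in the order hotel, charlie, bravo, delta, golf, alpha. Check, step by step:
  pool = (2, 3, 0)
  hotel: need (2, 0, 0) fits (2, 3, 0); releases (0, 1, 1), pool now (2, 4, 1)
  charlie: need (0, 3, 1) fits (2, 4, 1); releases (0, 1, 0), pool now (2, 5, 1)
  bravo: need (2, 5, 0) fits (2, 5, 1); releases (3, 2, 2), pool now (5, 7, 3)
  delta: need (5, 6, 2) fits (5, 7, 3); releases (2, 2, 0), pool now (7, 9, 3)
  golf: need (7, 8, 2) fits (7, 9, 3); releases (0, 1, 2), pool now (7, 10, 5)
  alpha: need (7, 7, 5) fits (7, 10, 5); releases (2, 1, 1), pool now (9, 11, 6)


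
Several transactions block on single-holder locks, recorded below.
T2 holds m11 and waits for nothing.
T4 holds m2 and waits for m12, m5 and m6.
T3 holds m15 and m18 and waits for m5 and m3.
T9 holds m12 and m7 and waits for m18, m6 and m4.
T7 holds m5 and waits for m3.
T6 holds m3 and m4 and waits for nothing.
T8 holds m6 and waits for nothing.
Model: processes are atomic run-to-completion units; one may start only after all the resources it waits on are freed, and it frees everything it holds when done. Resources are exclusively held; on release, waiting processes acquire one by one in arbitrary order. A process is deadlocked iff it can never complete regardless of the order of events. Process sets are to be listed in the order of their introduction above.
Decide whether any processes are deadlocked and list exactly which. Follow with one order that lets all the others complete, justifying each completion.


The deadlocked set is empty.
Key observation: there is no circular wait here — follow any chain and it reaches a process that is free to run now.
A valid finishing order for the others: T6, T2, T7, T8, T3, T9, T4.
Step-by-step check:
  T6 waits on nothing -> runs at once and releases m3 and m4
  T2 waits on nothing -> runs at once and releases m11
  T7: everything it awaited (m3) is free; runs, freeing m5
  T8 waits on nothing -> runs at once and releases m6
  T3: everything it awaited (m5 and m3) is free; runs, freeing m15 and m18
  T9: everything it awaited (m18, m6 and m4) is free; runs, freeing m12 and m7
  T4: everything it awaited (m12, m5 and m6) is free; runs, freeing m2


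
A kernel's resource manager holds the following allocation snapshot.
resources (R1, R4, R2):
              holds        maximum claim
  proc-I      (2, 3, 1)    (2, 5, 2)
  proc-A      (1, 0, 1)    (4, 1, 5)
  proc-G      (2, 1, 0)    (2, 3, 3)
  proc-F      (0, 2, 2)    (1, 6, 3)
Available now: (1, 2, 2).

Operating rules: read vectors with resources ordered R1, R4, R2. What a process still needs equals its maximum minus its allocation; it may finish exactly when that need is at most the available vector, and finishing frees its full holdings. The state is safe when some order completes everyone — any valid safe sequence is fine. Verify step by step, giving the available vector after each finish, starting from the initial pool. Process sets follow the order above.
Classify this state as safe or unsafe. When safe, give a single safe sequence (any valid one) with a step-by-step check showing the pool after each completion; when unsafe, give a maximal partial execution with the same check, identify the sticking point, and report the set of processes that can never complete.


SAFE, for example via the order proc-I, proc-F, proc-A, proc-G.
Key observation: proc-I is the earliest step where a requested resource binds exactly: need (0, 2, 1), pool (1, 2, 2) at its turn.
Walking it through:
  pool = (1, 2, 2)
  proc-I: need (0, 2, 1) fits (1, 2, 2); releases (2, 3, 1), pool now (3, 5, 3)
  proc-F: need (1, 4, 1) fits (3, 5, 3); releases (0, 2, 2), pool now (3, 7, 5)
  proc-A: need (3, 1, 4) fits (3, 7, 5); releases (1, 0, 1), pool now (4, 7, 6)
  proc-G: need (0, 2, 3) fits (4, 7, 6); releases (2, 1, 0), pool now (6, 8, 6)


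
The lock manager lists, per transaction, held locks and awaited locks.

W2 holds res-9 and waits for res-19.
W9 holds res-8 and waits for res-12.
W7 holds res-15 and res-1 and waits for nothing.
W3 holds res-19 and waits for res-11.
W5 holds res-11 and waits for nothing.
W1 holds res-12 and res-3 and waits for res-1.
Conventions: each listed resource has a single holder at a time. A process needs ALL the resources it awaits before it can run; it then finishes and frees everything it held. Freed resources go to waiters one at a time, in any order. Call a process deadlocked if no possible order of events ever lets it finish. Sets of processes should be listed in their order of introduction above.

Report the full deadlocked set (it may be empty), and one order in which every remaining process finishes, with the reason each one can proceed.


The deadlocked set is empty.
Key observation: every chain of waits terminates; starting from the processes that wait on nothing, all the rest unlock in turn.
One completion order for the rest: W5, W7, W1, W3, W9, W2.
Verifying each step:
  W5: no waits; runs immediately, freeing res-11
  W7: no waits; runs immediately, freeing res-15 and res-1
  W1: everything it awaited (res-1) is free; runs, freeing res-12 and res-3
  W3: everything it awaited (res-11) is free; runs, freeing res-19
  W9: everything it awaited (res-12) is free; runs, freeing res-8
  W2: everything it awaited (res-19) is free; runs, freeing res-9


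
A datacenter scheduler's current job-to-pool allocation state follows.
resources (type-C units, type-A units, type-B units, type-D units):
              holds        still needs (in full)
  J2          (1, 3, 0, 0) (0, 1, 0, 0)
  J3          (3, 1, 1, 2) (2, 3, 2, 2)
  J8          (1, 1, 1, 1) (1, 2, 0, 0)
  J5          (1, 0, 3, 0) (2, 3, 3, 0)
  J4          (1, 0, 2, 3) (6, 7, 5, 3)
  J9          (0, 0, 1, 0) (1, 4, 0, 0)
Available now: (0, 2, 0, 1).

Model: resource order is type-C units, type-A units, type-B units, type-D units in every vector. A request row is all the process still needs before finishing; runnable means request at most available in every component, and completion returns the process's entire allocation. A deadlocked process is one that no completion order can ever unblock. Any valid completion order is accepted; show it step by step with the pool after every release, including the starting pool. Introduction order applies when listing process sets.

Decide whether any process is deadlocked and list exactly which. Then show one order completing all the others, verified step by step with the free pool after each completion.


No process is deadlocked.
Key observation: J2 fits the free pool immediately, and its release cascades until everyone finishes.
One completion order for the rest: J2, J9, J8, J3, J5, J4. Verifying each step:
  pool = (0, 2, 0, 1)
  run J2 (needs (0, 1, 0, 0), free (0, 2, 0, 1)); after release of (1, 3, 0, 0) the pool is (1, 5, 0, 1)
  run J9 (needs (1, 4, 0, 0), free (1, 5, 0, 1)); after release of (0, 0, 1, 0) the pool is (1, 5, 1, 1)
  run J8 (needs (1, 2, 0, 0), free (1, 5, 1, 1)); after release of (1, 1, 1, 1) the pool is (2, 6, 2, 2)
  run J3 (needs (2, 3, 2, 2), free (2, 6, 2, 2)); after release of (3, 1, 1, 2) the pool is (5, 7, 3, 4)
  run J5 (needs (2, 3, 3, 0), free (5, 7, 3, 4)); after release of (1, 0, 3, 0) the pool is (6, 7, 6, 4)
  run J4 (needs (6, 7, 5, 3), free (6, 7, 6, 4)); after release of (1, 0, 2, 3) the pool is (7, 7, 8, 7)


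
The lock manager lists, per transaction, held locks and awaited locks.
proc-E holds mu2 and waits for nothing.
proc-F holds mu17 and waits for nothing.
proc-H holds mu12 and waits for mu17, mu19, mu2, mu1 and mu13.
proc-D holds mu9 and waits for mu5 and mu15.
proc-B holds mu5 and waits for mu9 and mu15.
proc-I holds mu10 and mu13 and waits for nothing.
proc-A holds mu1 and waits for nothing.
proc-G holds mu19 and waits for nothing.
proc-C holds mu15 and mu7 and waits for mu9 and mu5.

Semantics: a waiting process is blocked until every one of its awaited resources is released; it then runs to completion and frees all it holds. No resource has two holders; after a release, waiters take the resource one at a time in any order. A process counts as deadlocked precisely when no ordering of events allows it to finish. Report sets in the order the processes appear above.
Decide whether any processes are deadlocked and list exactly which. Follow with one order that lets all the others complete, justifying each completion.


Deadlocked set: proc-D, proc-B and proc-C.
Key observation: the waits loop around proc-D -> proc-B -> proc-D with no way out; proc-C is caught in further circular waits.
One completion order for the rest: proc-F, proc-I, proc-A, proc-E, proc-G, proc-H.
Step-by-step check:
  proc-F waits on nothing -> runs at once and releases mu17
  proc-I waits on nothing -> runs at once and releases mu10 and mu13
  proc-A waits on nothing -> runs at once and releases mu1
  proc-E waits on nothing -> runs at once and releases mu2
  proc-G waits on nothing -> runs at once and releases mu19
  run proc-H (all its waits — mu17, mu19, mu2, mu1 and mu13 — are resolved); releases mu12


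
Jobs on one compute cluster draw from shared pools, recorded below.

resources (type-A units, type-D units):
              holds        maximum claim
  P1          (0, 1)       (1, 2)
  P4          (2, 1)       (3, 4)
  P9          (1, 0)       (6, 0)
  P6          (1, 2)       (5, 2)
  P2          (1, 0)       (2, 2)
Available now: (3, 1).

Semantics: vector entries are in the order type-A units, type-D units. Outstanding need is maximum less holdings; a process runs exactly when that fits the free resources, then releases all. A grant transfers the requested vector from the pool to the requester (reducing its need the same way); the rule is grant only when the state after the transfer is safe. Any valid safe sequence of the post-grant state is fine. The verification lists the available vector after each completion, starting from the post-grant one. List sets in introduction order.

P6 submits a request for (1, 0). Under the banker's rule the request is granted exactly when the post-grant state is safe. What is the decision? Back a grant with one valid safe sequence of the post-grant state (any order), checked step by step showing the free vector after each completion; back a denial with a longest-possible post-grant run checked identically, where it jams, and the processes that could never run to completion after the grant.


GRANT — the state after the grant stays safe, e.g. via P1, P2, P6, P4, P9.
Key observation: granting shrinks the pool to (2, 1), yet P1 still fits and the chain goes through.
Verifying the post-grant state step by step:
  pool = (2, 1)
  P1 needs (1, 1) <= (2, 1) -> finishes; pool += (0, 1) = (2, 2)
  P2 needs (1, 2) <= (2, 2) -> finishes; pool += (1, 0) = (3, 2)
  P6 needs (3, 0) <= (3, 2) -> finishes; pool += (2, 2) = (5, 4)
  P4 needs (1, 3) <= (5, 4) -> finishes; pool += (2, 1) = (7, 5)
  P9 needs (5, 0) <= (7, 5) -> finishes; pool += (1, 0) = (8, 5)


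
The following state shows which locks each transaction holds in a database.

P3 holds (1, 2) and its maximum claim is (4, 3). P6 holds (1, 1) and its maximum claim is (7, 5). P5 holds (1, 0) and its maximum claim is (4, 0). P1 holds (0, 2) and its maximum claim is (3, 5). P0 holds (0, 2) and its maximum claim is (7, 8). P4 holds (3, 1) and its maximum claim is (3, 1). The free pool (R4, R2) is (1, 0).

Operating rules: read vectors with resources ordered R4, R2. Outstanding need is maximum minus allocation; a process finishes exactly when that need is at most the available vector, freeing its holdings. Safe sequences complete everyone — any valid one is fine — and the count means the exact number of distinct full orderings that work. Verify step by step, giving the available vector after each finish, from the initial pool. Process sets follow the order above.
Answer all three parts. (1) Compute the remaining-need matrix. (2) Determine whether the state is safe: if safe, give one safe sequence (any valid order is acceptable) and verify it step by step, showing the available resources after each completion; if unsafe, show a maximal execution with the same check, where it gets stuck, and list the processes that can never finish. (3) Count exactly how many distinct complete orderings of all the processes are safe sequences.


(1) Outstanding need per process (order R4, R2):
  P3: (3, 1)
  P6: (6, 4)
  P5: (3, 0)
  P1: (3, 3)
  P0: (7, 6)
  P4: (0, 0)
(2) The state is SAFE; one workable sequence: P4, P3, P1, P5, P6, P0.
Key observation: the order's first zero-slack moment is P3 ((3, 1) needed, (4, 1) free — a requested resource with nothing to spare).
Verifying each step:
  pool = (1, 0)
  P4: need (0, 0) fits (1, 0); releases (3, 1), pool now (4, 1)
  P3: need (3, 1) fits (4, 1); releases (1, 2), pool now (5, 3)
  P1: need (3, 3) fits (5, 3); releases (0, 2), pool now (5, 5)
  P5: need (3, 0) fits (5, 5); releases (1, 0), pool now (6, 5)
  P6: need (6, 4) fits (6, 5); releases (1, 1), pool now (7, 6)
  P0: need (7, 6) fits (7, 6); releases (0, 2), pool now (7, 8)
(3) Exactly 3 of the possible complete orderings are safe sequences.


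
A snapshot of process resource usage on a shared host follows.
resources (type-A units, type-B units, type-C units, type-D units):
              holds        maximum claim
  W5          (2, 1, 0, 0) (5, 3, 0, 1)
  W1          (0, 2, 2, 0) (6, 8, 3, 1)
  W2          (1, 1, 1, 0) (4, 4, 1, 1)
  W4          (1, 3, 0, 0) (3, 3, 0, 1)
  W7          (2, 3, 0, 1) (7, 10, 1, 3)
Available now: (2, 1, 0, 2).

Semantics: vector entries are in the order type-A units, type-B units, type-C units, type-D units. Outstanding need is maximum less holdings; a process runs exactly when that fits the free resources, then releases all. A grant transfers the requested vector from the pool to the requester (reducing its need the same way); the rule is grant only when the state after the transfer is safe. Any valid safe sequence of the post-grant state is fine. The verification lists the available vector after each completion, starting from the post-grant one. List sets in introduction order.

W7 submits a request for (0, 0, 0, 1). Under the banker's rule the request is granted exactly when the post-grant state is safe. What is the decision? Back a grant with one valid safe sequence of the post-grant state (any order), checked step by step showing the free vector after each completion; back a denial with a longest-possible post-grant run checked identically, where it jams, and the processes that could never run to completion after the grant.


GRANT — the state after the grant stays safe, e.g. via W4, W2, W5, W1, W7.
Key observation: (2, 1, 0, 1) free after granting still covers W4 first, and each release covers the next.
Check on the post-grant state, step by step:
  pool = (2, 1, 0, 1)
  W4: need (2, 0, 0, 1) fits (2, 1, 0, 1); releases (1, 3, 0, 0), pool now (3, 4, 0, 1)
  W2: need (3, 3, 0, 1) fits (3, 4, 0, 1); releases (1, 1, 1, 0), pool now (4, 5, 1, 1)
  W5: need (3, 2, 0, 1) fits (4, 5, 1, 1); releases (2, 1, 0, 0), pool now (6, 6, 1, 1)
  W1: need (6, 6, 1, 1) fits (6, 6, 1, 1); releases (0, 2, 2, 0), pool now (6, 8, 3, 1)
  W7: need (5, 7, 1, 1) fits (6, 8, 3, 1); releases (2, 3, 0, 2), pool now (8, 11, 3, 3)


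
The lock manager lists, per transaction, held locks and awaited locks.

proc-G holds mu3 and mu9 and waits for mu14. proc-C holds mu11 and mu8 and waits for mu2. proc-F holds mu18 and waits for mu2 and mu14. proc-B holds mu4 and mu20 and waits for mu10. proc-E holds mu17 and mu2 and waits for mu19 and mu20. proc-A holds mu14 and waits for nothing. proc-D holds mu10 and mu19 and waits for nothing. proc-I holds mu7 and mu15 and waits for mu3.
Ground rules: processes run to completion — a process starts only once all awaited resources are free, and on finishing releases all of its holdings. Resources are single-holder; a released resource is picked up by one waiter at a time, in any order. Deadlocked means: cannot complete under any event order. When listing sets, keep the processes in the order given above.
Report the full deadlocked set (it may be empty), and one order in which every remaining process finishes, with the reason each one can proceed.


The deadlocked set is empty.
Key observation: although several processes wait, no cycle exists — each chain bottoms out at a free runner.
A valid finishing order for the others: proc-D, proc-B, proc-E, proc-A, proc-F, proc-G, proc-I, proc-C.
Walking it through:
  proc-D waits on nothing -> runs at once and releases mu10 and mu19
  run proc-B (all its waits — mu10 — are resolved); releases mu4 and mu20
  run proc-E (all its waits — mu19 and mu20 — are resolved); releases mu17 and mu2
  proc-A waits on nothing -> runs at once and releases mu14
  run proc-F (all its waits — mu2 and mu14 — are resolved); releases mu18
  run proc-G (all its waits — mu14 — are resolved); releases mu3 and mu9
  run proc-I (all its waits — mu3 — are resolved); releases mu7 and mu15
  run proc-C (all its waits — mu2 — are resolved); releases mu11 and mu8


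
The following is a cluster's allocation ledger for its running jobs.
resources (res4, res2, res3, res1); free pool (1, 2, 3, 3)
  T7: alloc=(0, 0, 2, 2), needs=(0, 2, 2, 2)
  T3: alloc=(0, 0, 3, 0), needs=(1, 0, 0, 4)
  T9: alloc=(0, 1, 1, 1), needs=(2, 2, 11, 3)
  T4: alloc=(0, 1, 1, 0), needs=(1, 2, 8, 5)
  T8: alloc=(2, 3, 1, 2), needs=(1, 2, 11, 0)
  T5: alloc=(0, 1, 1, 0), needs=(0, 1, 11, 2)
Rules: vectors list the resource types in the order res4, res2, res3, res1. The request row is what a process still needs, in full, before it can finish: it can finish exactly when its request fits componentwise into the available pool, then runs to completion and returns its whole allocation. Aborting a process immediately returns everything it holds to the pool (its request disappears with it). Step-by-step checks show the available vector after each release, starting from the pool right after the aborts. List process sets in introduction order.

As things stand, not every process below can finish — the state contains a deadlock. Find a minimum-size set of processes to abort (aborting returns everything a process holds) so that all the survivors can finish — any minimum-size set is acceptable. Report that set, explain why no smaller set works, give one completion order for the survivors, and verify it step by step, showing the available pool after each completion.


Minimum abort set: T9 and T5.
Key observation: before aborting T9 and T5, T8 was permanently blocked — no order could ever run it; afterwards it completes at step 4.
Minimality, checking each single-abort alternative: T7 alone leaves T9 blocked (short on res4 and res3); T3 alone leaves T9 blocked (short on res4 and res3); T9 alone leaves T8 blocked (short on res3); T4 alone leaves T9 blocked (short on res4 and res3); T8 alone leaves T9 blocked (short on res3); T5 alone leaves T9 blocked (short on res4 and res3).
One survivor order: T7, T3, T4, T8. Verifying each step (post-abort pool first):
  pool = (1, 4, 5, 4)
  T7 needs (0, 2, 2, 2) <= (1, 4, 5, 4) -> finishes; pool += (0, 0, 2, 2) = (1, 4, 7, 6)
  T3 needs (1, 0, 0, 4) <= (1, 4, 7, 6) -> finishes; pool += (0, 0, 3, 0) = (1, 4, 10, 6)
  T4 needs (1, 2, 8, 5) <= (1, 4, 10, 6) -> finishes; pool += (0, 1, 1, 0) = (1, 5, 11, 6)
  T8 needs (1, 2, 11, 0) <= (1, 5, 11, 6) -> finishes; pool += (2, 3, 1, 2) = (3, 8, 12, 8)


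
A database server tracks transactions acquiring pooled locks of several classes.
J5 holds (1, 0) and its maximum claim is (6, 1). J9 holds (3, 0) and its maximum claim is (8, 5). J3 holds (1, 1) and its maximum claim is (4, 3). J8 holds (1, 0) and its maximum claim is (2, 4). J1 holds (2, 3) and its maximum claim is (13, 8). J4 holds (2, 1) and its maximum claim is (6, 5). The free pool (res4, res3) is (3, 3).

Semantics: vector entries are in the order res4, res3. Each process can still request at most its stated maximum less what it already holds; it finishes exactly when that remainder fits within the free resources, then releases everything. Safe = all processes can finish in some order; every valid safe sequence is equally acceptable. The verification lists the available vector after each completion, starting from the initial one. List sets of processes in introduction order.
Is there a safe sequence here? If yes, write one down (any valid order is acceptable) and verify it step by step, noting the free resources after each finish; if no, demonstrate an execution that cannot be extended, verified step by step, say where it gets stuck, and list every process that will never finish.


SAFE. One safe sequence: J3, J4, J8, J5, J9, J1.
Key observation: reading the order forward, J3 is the first process whose need (3, 2) meets the free pool (3, 3) exactly on a resource it requests.
Walking it through:
  pool = (3, 3)
  J3: need (3, 2) fits (3, 3); releases (1, 1), pool now (4, 4)
  J4: need (4, 4) fits (4, 4); releases (2, 1), pool now (6, 5)
  J8: need (1, 4) fits (6, 5); releases (1, 0), pool now (7, 5)
  J5: need (5, 1) fits (7, 5); releases (1, 0), pool now (8, 5)
  J9: need (5, 5) fits (8, 5); releases (3, 0), pool now (11, 5)
  J1: need (11, 5) fits (11, 5); releases (2, 3), pool now (13, 8)


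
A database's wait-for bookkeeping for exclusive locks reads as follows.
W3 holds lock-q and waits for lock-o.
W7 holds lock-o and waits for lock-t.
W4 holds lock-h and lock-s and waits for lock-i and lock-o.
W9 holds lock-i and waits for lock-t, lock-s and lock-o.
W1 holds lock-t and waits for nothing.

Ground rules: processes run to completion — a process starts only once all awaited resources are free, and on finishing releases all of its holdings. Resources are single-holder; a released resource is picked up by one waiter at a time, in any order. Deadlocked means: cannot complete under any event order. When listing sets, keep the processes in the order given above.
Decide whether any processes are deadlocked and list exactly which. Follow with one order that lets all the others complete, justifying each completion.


Deadlocked: W4 and W9.
Key observation: the knot is the closed ring of waits W4 -> W9 -> W4; no other process is dragged down with it.
One completion order for the rest: W1, W7, W3.
Check, step by step:
  W1: no waits; runs immediately, freeing lock-t
  run W7 (all its waits — lock-t — are resolved); releases lock-o
  run W3 (all its waits — lock-o — are resolved); releases lock-q


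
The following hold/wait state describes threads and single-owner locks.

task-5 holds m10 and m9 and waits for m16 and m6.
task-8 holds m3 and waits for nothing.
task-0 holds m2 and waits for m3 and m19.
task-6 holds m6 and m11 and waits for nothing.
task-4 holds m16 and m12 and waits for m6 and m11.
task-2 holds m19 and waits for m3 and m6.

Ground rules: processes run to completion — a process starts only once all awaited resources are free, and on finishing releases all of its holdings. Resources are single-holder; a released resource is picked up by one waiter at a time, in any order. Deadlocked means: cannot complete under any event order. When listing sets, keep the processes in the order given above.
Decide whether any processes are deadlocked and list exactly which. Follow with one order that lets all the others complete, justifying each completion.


The deadlocked set is empty.
Key observation: the wait graph is acyclic; completion cascades from the unblocked processes through everyone else.
One completion order for the rest: task-8, task-6, task-2, task-4, task-0, task-5.
Check, step by step:
  task-8: no waits; runs immediately, freeing m3
  task-6: no waits; runs immediately, freeing m6 and m11
  task-2: everything it awaited (m3 and m6) is free; runs, freeing m19
  task-4: everything it awaited (m6 and m11) is free; runs, freeing m16 and m12
  task-0: everything it awaited (m3 and m19) is free; runs, freeing m2
  task-5: everything it awaited (m16 and m6) is free; runs, freeing m10 and m9


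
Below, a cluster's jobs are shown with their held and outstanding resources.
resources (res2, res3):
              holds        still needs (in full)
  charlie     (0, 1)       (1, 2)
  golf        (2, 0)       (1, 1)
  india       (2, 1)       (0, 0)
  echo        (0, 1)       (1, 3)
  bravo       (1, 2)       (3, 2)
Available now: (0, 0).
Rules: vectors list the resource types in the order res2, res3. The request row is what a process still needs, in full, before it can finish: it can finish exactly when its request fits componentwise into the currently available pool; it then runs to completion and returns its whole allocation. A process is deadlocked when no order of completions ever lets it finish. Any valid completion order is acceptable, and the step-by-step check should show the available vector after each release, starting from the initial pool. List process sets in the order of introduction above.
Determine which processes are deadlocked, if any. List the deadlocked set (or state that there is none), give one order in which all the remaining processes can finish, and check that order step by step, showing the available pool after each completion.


Deadlocked set: charlie, echo and bravo.
Key observation: the pool after india, golf is (4, 1); every surviving request exceeds it in res3, so progress ends there.
One completion order for the rest: india, golf. Walking it through:
  pool = (0, 0)
  run india (needs (0, 0), free (0, 0)); after release of (2, 1) the pool is (2, 1)
  run golf (needs (1, 1), free (2, 1)); after release of (2, 0) the pool is (4, 1)
None of the blocked processes ever fits:
  blocked: charlie wants (1, 2), pool (4, 1) — not enough res3
  blocked: echo wants (1, 3), pool (4, 1) — not enough res3
  blocked: bravo wants (3, 2), pool (4, 1) — not enough res3


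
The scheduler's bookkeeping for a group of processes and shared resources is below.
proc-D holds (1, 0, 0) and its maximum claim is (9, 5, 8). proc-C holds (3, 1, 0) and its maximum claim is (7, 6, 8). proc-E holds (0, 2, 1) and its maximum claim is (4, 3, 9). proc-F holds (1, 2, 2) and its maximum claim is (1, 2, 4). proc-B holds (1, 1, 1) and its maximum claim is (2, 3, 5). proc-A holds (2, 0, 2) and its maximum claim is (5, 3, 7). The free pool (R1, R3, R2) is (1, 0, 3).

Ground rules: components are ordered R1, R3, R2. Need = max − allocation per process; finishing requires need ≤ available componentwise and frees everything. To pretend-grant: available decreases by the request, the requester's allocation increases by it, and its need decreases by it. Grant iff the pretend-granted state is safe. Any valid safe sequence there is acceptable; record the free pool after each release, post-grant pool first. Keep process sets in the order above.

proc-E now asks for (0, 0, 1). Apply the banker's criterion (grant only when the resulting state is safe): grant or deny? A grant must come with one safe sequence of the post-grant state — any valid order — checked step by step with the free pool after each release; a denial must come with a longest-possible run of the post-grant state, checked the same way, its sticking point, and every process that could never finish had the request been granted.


GRANT — the state after the grant stays safe, e.g. via proc-F, proc-B, proc-A, proc-E, proc-C, proc-D.
Key observation: after the grant the pool drops to (1, 0, 2), which still lets proc-F finish first and unwind the rest.
Verifying the post-grant state step by step:
  pool = (1, 0, 2)
  proc-F: need (0, 0, 2) fits (1, 0, 2); releases (1, 2, 2), pool now (2, 2, 4)
  proc-B: need (1, 2, 4) fits (2, 2, 4); releases (1, 1, 1), pool now (3, 3, 5)
  proc-A: need (3, 3, 5) fits (3, 3, 5); releases (2, 0, 2), pool now (5, 3, 7)
  proc-E: need (4, 1, 7) fits (5, 3, 7); releases (0, 2, 2), pool now (5, 5, 9)
  proc-C: need (4, 5, 8) fits (5, 5, 9); releases (3, 1, 0), pool now (8, 6, 9)
  proc-D: need (8, 5, 8) fits (8, 6, 9); releases (1, 0, 0), pool now (9, 6, 9)


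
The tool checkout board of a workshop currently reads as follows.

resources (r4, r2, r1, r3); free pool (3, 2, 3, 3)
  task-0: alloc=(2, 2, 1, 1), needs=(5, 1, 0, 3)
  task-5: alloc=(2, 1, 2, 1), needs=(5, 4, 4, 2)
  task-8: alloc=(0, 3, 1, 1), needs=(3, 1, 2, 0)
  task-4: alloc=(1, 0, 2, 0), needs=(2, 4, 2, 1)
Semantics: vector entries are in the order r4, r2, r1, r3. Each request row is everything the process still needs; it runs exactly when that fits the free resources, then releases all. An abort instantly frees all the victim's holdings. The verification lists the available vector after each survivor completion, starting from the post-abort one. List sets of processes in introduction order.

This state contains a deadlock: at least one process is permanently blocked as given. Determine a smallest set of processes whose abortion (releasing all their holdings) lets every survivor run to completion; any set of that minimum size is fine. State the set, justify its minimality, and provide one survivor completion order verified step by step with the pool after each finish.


The answer: abort task-5.
Key observation: before aborting task-5, task-0 was permanently blocked — no order could ever run it; afterwards it completes at step 3.
Minimality: the empty abort set fails — the state is deadlocked as it stands.
The survivors complete as task-8, task-4, task-0. Step-by-step check (starting from the post-abort pool):
  pool = (5, 3, 5, 4)
  run task-8 (needs (3, 1, 2, 0), free (5, 3, 5, 4)); after release of (0, 3, 1, 1) the pool is (5, 6, 6, 5)
  run task-4 (needs (2, 4, 2, 1), free (5, 6, 6, 5)); after release of (1, 0, 2, 0) the pool is (6, 6, 8, 5)
  run task-0 (needs (5, 1, 0, 3), free (6, 6, 8, 5)); after release of (2, 2, 1, 1) the pool is (8, 8, 9, 6)


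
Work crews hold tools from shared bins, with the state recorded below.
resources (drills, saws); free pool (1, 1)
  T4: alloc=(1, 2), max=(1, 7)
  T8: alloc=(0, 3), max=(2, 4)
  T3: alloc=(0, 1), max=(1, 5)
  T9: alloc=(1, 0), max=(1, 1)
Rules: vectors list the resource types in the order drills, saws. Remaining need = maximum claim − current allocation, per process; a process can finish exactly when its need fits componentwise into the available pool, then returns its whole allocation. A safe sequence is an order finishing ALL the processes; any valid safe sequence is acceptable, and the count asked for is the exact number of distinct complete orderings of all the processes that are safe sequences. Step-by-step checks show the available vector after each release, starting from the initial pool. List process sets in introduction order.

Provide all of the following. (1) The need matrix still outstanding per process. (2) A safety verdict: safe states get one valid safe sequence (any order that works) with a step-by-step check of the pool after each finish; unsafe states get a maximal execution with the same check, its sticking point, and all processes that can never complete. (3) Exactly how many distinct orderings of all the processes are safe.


(1) Need matrix, components ordered drills, saws:
  T4: (0, 5)
  T8: (2, 1)
  T3: (1, 4)
  T9: (0, 1)
(2) SAFE. One safe sequence: T9, T8, T3, T4.
Key observation: reading the order forward, T9 is the first process whose need (0, 1) meets the free pool (1, 1) exactly on a resource it requests.
Walking it through:
  pool = (1, 1)
  T9 needs (0, 1) <= (1, 1) -> finishes; pool += (1, 0) = (2, 1)
  T8 needs (2, 1) <= (2, 1) -> finishes; pool += (0, 3) = (2, 4)
  T3 needs (1, 4) <= (2, 4) -> finishes; pool += (0, 1) = (2, 5)
  T4 needs (0, 5) <= (2, 5) -> finishes; pool += (1, 2) = (3, 7)
(3) Exactly 1 of the possible complete orderings is a safe sequence.


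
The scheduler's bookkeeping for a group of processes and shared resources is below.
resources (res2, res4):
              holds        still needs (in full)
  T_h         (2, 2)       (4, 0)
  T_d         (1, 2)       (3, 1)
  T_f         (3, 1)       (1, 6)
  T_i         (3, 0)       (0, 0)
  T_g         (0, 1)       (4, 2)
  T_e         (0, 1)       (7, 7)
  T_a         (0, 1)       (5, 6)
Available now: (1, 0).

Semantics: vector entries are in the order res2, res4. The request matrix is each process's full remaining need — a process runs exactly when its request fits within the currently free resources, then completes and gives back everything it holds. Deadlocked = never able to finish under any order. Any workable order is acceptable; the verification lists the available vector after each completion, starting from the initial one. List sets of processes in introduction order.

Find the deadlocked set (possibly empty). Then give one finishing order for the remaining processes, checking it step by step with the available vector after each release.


Deadlocked set: T_f, T_e and T_a.
Key observation: res4 is the bottleneck — with T_i, T_h, T_g, T_d done the pool holds (7, 5), short of every remaining need.
A valid finishing order for the others: T_i, T_h, T_g, T_d. Verifying each step:
  pool = (1, 0)
  run T_i (needs (0, 0), free (1, 0)); after release of (3, 0) the pool is (4, 0)
  run T_h (needs (4, 0), free (4, 0)); after release of (2, 2) the pool is (6, 2)
  run T_g (needs (4, 2), free (6, 2)); after release of (0, 1) the pool is (6, 3)
  run T_d (needs (3, 1), free (6, 3)); after release of (1, 2) the pool is (7, 5)
None of the blocked processes ever fits:
  blocked: T_f wants (1, 6), pool (7, 5) — not enough res4
  blocked: T_e wants (7, 7), pool (7, 5) — not enough res4
  blocked: T_a wants (5, 6), pool (7, 5) — not enough res4


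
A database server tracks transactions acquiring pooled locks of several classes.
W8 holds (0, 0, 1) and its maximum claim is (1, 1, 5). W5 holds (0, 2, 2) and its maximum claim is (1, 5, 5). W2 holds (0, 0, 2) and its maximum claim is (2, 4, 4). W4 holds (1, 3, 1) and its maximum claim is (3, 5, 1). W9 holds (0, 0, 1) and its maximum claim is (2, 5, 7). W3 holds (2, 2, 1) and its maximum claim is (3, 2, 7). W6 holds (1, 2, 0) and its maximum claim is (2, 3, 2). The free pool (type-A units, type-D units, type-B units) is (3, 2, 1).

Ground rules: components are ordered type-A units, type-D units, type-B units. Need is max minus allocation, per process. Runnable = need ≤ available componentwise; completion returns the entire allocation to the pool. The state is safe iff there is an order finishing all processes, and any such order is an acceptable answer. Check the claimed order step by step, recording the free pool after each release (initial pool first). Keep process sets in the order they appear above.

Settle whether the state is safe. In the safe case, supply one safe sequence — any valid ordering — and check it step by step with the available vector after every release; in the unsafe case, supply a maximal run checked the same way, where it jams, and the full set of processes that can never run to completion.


SAFE. One safe sequence: W4, W2, W8, W5, W9, W3, W6.
Key observation: W4 marks the first exact bind of the order: its need (2, 2, 0) fits the free (3, 2, 1) with zero slack on a requested resource.
Step-by-step check:
  pool = (3, 2, 1)
  W4: need (2, 2, 0) fits (3, 2, 1); releases (1, 3, 1), pool now (4, 5, 2)
  W2: need (2, 4, 2) fits (4, 5, 2); releases (0, 0, 2), pool now (4, 5, 4)
  W8: need (1, 1, 4) fits (4, 5, 4); releases (0, 0, 1), pool now (4, 5, 5)
  W5: need (1, 3, 3) fits (4, 5, 5); releases (0, 2, 2), pool now (4, 7, 7)
  W9: need (2, 5, 6) fits (4, 7, 7); releases (0, 0, 1), pool now (4, 7, 8)
  W3: need (1, 0, 6) fits (4, 7, 8); releases (2, 2, 1), pool now (6, 9, 9)
  W6: need (1, 1, 2) fits (6, 9, 9); releases (1, 2, 0), pool now (7, 11, 9)


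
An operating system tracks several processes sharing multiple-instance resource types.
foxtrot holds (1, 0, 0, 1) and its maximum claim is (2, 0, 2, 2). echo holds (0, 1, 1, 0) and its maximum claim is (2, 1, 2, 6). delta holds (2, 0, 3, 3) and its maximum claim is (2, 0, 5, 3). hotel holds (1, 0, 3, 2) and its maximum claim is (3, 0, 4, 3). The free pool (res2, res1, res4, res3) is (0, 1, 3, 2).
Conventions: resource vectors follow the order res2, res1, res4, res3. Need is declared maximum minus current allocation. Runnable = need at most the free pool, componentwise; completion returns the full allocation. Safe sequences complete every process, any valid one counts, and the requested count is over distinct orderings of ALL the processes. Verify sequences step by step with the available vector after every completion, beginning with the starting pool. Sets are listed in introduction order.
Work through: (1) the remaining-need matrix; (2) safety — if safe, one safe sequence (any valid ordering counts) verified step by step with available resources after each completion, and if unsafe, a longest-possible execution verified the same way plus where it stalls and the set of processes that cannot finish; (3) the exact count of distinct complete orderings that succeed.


(1) Need matrix, components ordered res2, res1, res4, res3:
  foxtrot: (1, 0, 2, 1)
  echo: (2, 0, 1, 6)
  delta: (0, 0, 2, 0)
  hotel: (2, 0, 1, 1)
(2) SAFE. One safe sequence: delta, hotel, foxtrot, echo.
Key observation: the first exact fit in this order is hotel — it needs (2, 0, 1, 1) with (2, 1, 6, 5) free, meeting a requested resource to the last unit.
Walking it through:
  pool = (0, 1, 3, 2)
  delta: need (0, 0, 2, 0) fits (0, 1, 3, 2); releases (2, 0, 3, 3), pool now (2, 1, 6, 5)
  hotel: need (2, 0, 1, 1) fits (2, 1, 6, 5); releases (1, 0, 3, 2), pool now (3, 1, 9, 7)
  foxtrot: need (1, 0, 2, 1) fits (3, 1, 9, 7); releases (1, 0, 0, 1), pool now (4, 1, 9, 8)
  echo: need (2, 0, 1, 6) fits (4, 1, 9, 8); releases (0, 1, 1, 0), pool now (4, 2, 10, 8)
(3) Precisely 4 of the possible complete orderings are safe sequences.


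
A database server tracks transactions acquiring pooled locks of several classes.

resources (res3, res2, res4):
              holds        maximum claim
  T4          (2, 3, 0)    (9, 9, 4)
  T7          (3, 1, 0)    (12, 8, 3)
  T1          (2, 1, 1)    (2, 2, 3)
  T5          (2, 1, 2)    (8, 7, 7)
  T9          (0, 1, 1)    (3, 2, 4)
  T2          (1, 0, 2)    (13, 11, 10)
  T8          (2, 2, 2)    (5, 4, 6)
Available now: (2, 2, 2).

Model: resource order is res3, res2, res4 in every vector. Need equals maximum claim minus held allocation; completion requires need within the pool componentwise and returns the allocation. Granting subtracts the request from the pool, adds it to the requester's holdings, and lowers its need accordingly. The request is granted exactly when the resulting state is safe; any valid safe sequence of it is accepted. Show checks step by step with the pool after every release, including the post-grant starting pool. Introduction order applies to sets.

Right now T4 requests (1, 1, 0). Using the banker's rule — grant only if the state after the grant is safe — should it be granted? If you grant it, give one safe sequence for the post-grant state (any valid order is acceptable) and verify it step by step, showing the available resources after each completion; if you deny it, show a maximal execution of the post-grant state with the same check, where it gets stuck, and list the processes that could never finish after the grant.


DENY: after the grant no complete ordering would exist.
Key observation: once T1, T9, T8 finish, the pool peaks at (5, 5, 6) — and every remaining process still needs more res3 than that.
After a pretend grant, a maximal execution: T1, T9, T8 — then nothing else fits. Verifying each step:
  pool = (1, 1, 2)
  T1: need (0, 1, 2) fits (1, 1, 2); releases (2, 1, 1), pool now (3, 2, 3)
  T9: need (3, 1, 3) fits (3, 2, 3); releases (0, 1, 1), pool now (3, 3, 4)
  T8: need (3, 2, 4) fits (3, 3, 4); releases (2, 2, 2), pool now (5, 5, 6)
  T4 cannot run: need (6, 5, 4) vs free (5, 5, 6) (insufficient res3)
  T7 cannot run: need (9, 7, 3) vs free (5, 5, 6) (insufficient res3 and res2)
  T5 cannot run: need (6, 6, 5) vs free (5, 5, 6) (insufficient res3 and res2)
  T2 cannot run: need (12, 11, 8) vs free (5, 5, 6) (insufficient res3, res2 and res4)
Processes that could never finish after the grant: T4, T7, T5 and T2.
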